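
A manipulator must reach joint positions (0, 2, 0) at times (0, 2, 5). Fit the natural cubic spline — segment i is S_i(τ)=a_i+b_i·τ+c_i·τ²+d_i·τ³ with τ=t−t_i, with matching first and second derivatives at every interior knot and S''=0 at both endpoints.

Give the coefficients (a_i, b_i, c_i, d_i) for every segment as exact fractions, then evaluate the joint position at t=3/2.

Δ: Δ0=1, Δ1=-2/3
row 1: diag=10, rhs=-10; c'=3/10, d'=-1
back: M1=-1
M: M0=0, M1=-1, M2=0
seg 0: a=0, c=M0/2=0, d=(M1−M0)/(6·2)=-1/12, b=Δ0−h0·(2M0+M1)/6=4/3
seg 1: a=2, c=M1/2=-1/2, d=(M2−M1)/(6·3)=1/18, b=Δ1−h1·(2M1+M2)/6=1/3
t_q=3/2 → seg 0, τ=3/2; S=0+4/3·τ+0·τ²+-1/12·τ³=55/32

  seg 0: a=0 b=4/3 c=0 d=-1/12
  seg 1: a=2 b=1/3 c=-1/2 d=1/18
S(3/2) = 55/32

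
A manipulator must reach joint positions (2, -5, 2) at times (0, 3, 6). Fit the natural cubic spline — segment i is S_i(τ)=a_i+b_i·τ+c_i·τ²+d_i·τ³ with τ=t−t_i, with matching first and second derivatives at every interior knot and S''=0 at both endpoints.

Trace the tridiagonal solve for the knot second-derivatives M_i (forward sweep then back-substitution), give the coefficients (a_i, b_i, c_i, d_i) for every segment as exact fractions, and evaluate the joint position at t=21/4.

Δ: Δ0=-7/3, Δ1=7/3
row 1: diag=12, rhs=28; c'=1/4, d'=7/3
back: M1=7/3
M: M0=0, M1=7/3, M2=0
seg 0: a=2, c=M0/2=0, d=(M1−M0)/(6·3)=7/54, b=Δ0−h0·(2M0+M1)/6=-7/2
seg 1: a=-5, c=M1/2=7/6, d=(M2−M1)/(6·3)=-7/54, b=Δ1−h1·(2M1+M2)/6=0
t_q=21/4 → seg 1, τ=9/4; S=-5+0·τ+7/6·τ²+-7/54·τ³=-73/128

  seg 0: a=2 b=-7/2 c=0 d=7/54
  seg 1: a=-5 b=0 c=7/6 d=-7/54
S(21/4) = -73/128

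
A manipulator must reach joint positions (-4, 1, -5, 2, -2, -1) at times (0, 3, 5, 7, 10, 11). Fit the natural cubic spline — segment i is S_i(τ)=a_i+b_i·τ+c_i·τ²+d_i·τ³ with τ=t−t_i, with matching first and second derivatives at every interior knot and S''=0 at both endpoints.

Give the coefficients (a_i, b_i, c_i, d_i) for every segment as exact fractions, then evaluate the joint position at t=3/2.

Δ: Δ0=5/3, Δ1=-3, Δ2=7/2, Δ3=-4/3, Δ4=1
row 1: diag=10, rhs=-28; c'=1/5, d'=-14/5
row 2: denom=8−2·1/5=38/5; d'=(39−2·-14/5)/(38/5)=223/38
row 3: denom=10−2·5/19=180/19; d'=(-29−2·223/38)/(180/19)=-43/10
row 4: denom=8−3·19/60=141/20; d'=(14−3·-43/10)/(141/20)=538/141
back: M4=538/141
back: M3=-43/10−19/60·538/141=-2330/423
back: M2=223/38−5/19·-2330/423=6191/846
back: M1=-14/5−1/5·6191/846=-3607/846
M: M0=0, M1=-3607/846, M2=6191/846, M3=-2330/423, M4=538/141, M5=0
seg 0: a=-4, c=M0/2=0, d=(M1−M0)/(6·3)=-3607/15228, b=Δ0−h0·(2M0+M1)/6=6427/1692
seg 1: a=1, c=M1/2=-3607/1692, d=(M2−M1)/(6·2)=1633/1692, b=Δ1−h1·(2M1+M2)/6=-2197/846
seg 2: a=-5, c=M2/2=6191/1692, d=(M3−M2)/(6·2)=-3617/3384, b=Δ2−h2·(2M2+M3)/6=43/94
seg 3: a=2, c=M3/2=-1165/423, d=(M4−M3)/(6·3)=1972/3807, b=Δ3−h3·(2M3+M4)/6=959/423
seg 4: a=-2, c=M4/2=269/141, d=(M5−M4)/(6·1)=-269/423, b=Δ4−h4·(2M4+M5)/6=-115/423
t_q=3/2 → seg 0, τ=3/2; S=-4+6427/1692·τ+0·τ²+-3607/15228·τ³=1351/1504

  seg 0: a=-4 b=6427/1692 c=0 d=-3607/15228
  seg 1: a=1 b=-2197/846 c=-3607/1692 d=1633/1692
  seg 2: a=-5 b=43/94 c=6191/1692 d=-3617/3384
  seg 3: a=2 b=959/423 c=-1165/423 d=1972/3807
  seg 4: a=-2 b=-115/423 c=269/141 d=-269/423
S(3/2) = 1351/1504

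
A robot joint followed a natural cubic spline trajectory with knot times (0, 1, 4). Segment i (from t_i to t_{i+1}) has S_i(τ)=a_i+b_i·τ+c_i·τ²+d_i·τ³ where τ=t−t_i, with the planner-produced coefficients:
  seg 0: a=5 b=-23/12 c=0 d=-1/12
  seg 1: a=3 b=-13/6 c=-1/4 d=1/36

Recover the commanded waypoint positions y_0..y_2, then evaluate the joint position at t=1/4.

y_0 = S_0(0) = a_0 = 5
y_1 = S_1(0) = a_1 = 3
y_2 = S_1(3) = -5
t_q=1/4 is in segment 0 (τ=1/4); S_0(τ)=1157/256

y_0=5 y_1=3 y_2=-5
S(1/4) = 1157/256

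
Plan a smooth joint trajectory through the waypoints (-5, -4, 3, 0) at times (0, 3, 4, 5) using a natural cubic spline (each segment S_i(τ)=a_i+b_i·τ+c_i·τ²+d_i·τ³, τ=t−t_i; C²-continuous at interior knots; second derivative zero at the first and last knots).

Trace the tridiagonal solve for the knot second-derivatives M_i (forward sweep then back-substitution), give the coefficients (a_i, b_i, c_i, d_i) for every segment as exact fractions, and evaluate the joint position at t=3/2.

Δ: Δ0=1/3, Δ1=7, Δ2=-3
row 1: diag=8, rhs=40; c'=1/8, d'=5
row 2: denom=4−1·1/8=31/8; d'=(-60−1·5)/(31/8)=-520/31
back: M2=-520/31
back: M1=5−1/8·-520/31=220/31
M: M0=0, M1=220/31, M2=-520/31, M3=0
seg 0: a=-5, c=M0/2=0, d=(M1−M0)/(6·3)=110/279, b=Δ0−h0·(2M0+M1)/6=-299/93
seg 1: a=-4, c=M1/2=110/31, d=(M2−M1)/(6·1)=-370/93, b=Δ1−h1·(2M1+M2)/6=691/93
seg 2: a=3, c=M2/2=-260/31, d=(M3−M2)/(6·1)=260/93, b=Δ2−h2·(2M2+M3)/6=241/93
t_q=3/2 → seg 0, τ=3/2; S=-5+-299/93·τ+0·τ²+110/279·τ³=-1053/124

  seg 0: a=-5 b=-299/93 c=0 d=110/279
  seg 1: a=-4 b=691/93 c=110/31 d=-370/93
  seg 2: a=3 b=241/93 c=-260/31 d=260/93
S(3/2) = -1053/124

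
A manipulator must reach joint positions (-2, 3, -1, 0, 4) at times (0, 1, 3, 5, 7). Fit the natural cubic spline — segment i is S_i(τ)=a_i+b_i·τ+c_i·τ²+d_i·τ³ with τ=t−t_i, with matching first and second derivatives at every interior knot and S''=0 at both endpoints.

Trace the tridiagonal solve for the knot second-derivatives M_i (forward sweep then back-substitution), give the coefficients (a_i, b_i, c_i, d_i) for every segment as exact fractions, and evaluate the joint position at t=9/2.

Δ: Δ0=5, Δ1=-2, Δ2=1/2, Δ3=2
row 1: diag=6, rhs=-42; c'=1/3, d'=-7
row 2: denom=8−2·1/3=22/3; d'=(15−2·-7)/(22/3)=87/22
row 3: denom=8−2·3/11=82/11; d'=(9−2·87/22)/(82/11)=6/41
back: M3=6/41
back: M2=87/22−3/11·6/41=321/82
back: M1=-7−1/3·321/82=-681/82
M: M0=0, M1=-681/82, M2=321/82, M3=6/41, M4=0
seg 0: a=-2, c=M0/2=0, d=(M1−M0)/(6·1)=-227/164, b=Δ0−h0·(2M0+M1)/6=1047/164
seg 1: a=3, c=M1/2=-681/164, d=(M2−M1)/(6·2)=167/164, b=Δ1−h1·(2M1+M2)/6=183/82
seg 2: a=-1, c=M2/2=321/164, d=(M3−M2)/(6·2)=-103/328, b=Δ2−h2·(2M2+M3)/6=-177/82
seg 3: a=0, c=M3/2=3/41, d=(M4−M3)/(6·2)=-1/82, b=Δ3−h3·(2M3+M4)/6=78/41
t_q=9/2 → seg 2, τ=3/2; S=-1+-177/82·τ+321/164·τ²+-103/328·τ³=-2345/2624

  seg 0: a=-2 b=1047/164 c=0 d=-227/164
  seg 1: a=3 b=183/82 c=-681/164 d=167/164
  seg 2: a=-1 b=-177/82 c=321/164 d=-103/328
  seg 3: a=0 b=78/41 c=3/41 d=-1/82
S(9/2) = -2345/2624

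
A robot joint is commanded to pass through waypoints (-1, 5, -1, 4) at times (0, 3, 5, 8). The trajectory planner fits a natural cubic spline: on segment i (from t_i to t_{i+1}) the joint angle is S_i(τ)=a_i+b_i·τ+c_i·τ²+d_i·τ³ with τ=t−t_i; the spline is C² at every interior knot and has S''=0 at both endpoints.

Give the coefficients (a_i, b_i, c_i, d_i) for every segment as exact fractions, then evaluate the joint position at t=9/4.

  seg 0: a=-1 b=185/48 c=0 d=-89/432
  seg 1: a=5 b=-41/24 c=-89/48 d=29/48
  seg 2: a=-1 b=-15/8 c=85/48 d=-85/432
S(9/4) = 5453/1024

Δ: Δ0=2, Δ1=-3, Δ2=5/3
row 1: diag=10, rhs=-30; c'=1/5, d'=-3
row 2: denom=10−2·1/5=48/5; d'=(28−2·-3)/(48/5)=85/24
back: M2=85/24
back: M1=-3−1/5·85/24=-89/24
M: M0=0, M1=-89/24, M2=85/24, M3=0
seg 0: a=-1, c=M0/2=0, d=(M1−M0)/(6·3)=-89/432, b=Δ0−h0·(2M0+M1)/6=185/48
seg 1: a=5, c=M1/2=-89/48, d=(M2−M1)/(6·2)=29/48, b=Δ1−h1·(2M1+M2)/6=-41/24
seg 2: a=-1, c=M2/2=85/48, d=(M3−M2)/(6·3)=-85/432, b=Δ2−h2·(2M2+M3)/6=-15/8
t_q=9/4 → seg 0, τ=9/4; S=-1+185/48·τ+0·τ²+-89/432·τ³=5453/1024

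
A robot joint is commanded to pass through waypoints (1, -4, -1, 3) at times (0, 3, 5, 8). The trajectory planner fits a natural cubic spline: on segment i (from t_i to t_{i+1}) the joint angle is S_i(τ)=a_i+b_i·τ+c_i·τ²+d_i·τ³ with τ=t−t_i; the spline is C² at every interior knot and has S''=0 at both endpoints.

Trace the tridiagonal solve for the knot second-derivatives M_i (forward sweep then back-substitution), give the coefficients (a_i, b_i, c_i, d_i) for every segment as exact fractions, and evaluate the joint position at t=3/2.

Δ: Δ0=-5/3, Δ1=3/2, Δ2=4/3
row 1: diag=10, rhs=19; c'=1/5, d'=19/10
row 2: denom=10−2·1/5=48/5; d'=(-1−2·19/10)/(48/5)=-1/2
back: M2=-1/2
back: M1=19/10−1/5·-1/2=2
M: M0=0, M1=2, M2=-1/2, M3=0
seg 0: a=1, c=M0/2=0, d=(M1−M0)/(6·3)=1/9, b=Δ0−h0·(2M0+M1)/6=-8/3
seg 1: a=-4, c=M1/2=1, d=(M2−M1)/(6·2)=-5/24, b=Δ1−h1·(2M1+M2)/6=1/3
seg 2: a=-1, c=M2/2=-1/4, d=(M3−M2)/(6·3)=1/36, b=Δ2−h2·(2M2+M3)/6=11/6
t_q=3/2 → seg 0, τ=3/2; S=1+-8/3·τ+0·τ²+1/9·τ³=-21/8

  seg 0: a=1 b=-8/3 c=0 d=1/9
  seg 1: a=-4 b=1/3 c=1 d=-5/24
  seg 2: a=-1 b=11/6 c=-1/4 d=1/36
S(3/2) = -21/8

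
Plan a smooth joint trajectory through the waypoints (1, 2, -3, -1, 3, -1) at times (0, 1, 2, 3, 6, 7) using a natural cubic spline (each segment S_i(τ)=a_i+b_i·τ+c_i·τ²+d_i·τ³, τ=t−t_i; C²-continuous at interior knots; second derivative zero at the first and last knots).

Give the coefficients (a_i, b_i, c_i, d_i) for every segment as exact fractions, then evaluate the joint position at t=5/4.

Δ: Δ0=1, Δ1=-5, Δ2=2, Δ3=4/3, Δ4=-4
row 1: diag=4, rhs=-36; c'=1/4, d'=-9
row 2: denom=4−1·1/4=15/4; d'=(42−1·-9)/(15/4)=68/5
row 3: denom=8−1·4/15=116/15; d'=(-4−1·68/5)/(116/15)=-66/29
row 4: denom=8−3·45/116=793/116; d'=(-32−3·-66/29)/(793/116)=-2920/793
back: M4=-2920/793
back: M3=-66/29−45/116·-2920/793=-672/793
back: M2=68/5−4/15·-672/793=10964/793
back: M1=-9−1/4·10964/793=-9878/793
M: M0=0, M1=-9878/793, M2=10964/793, M3=-672/793, M4=-2920/793, M5=0
seg 0: a=1, c=M0/2=0, d=(M1−M0)/(6·1)=-4939/2379, b=Δ0−h0·(2M0+M1)/6=7318/2379
seg 1: a=2, c=M1/2=-4939/793, d=(M2−M1)/(6·1)=10421/2379, b=Δ1−h1·(2M1+M2)/6=-7499/2379
seg 2: a=-3, c=M2/2=5482/793, d=(M3−M2)/(6·1)=-5818/2379, b=Δ2−h2·(2M2+M3)/6=-5870/2379
seg 3: a=-1, c=M3/2=-336/793, d=(M4−M3)/(6·3)=-1124/7137, b=Δ3−h3·(2M3+M4)/6=736/183
seg 4: a=3, c=M4/2=-1460/793, d=(M5−M4)/(6·1)=1460/2379, b=Δ4−h4·(2M4+M5)/6=-6596/2379
t_q=5/4 → seg 1, τ=1/4; S=2+-7499/2379·τ+-4939/793·τ²+10421/2379·τ³=3479/3904

  seg 0: a=1 b=7318/2379 c=0 d=-4939/2379
  seg 1: a=2 b=-7499/2379 c=-4939/793 d=10421/2379
  seg 2: a=-3 b=-5870/2379 c=5482/793 d=-5818/2379
  seg 3: a=-1 b=736/183 c=-336/793 d=-1124/7137
  seg 4: a=3 b=-6596/2379 c=-1460/793 d=1460/2379
S(5/4) = 3479/3904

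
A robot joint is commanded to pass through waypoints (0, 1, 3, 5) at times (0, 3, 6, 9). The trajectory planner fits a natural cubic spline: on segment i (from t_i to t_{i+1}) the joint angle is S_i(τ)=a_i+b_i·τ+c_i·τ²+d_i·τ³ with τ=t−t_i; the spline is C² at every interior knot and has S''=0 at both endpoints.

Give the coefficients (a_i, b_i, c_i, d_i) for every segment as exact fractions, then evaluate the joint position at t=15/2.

Δ: Δ0=1/3, Δ1=2/3, Δ2=2/3
row 1: diag=12, rhs=2; c'=1/4, d'=1/6
row 2: denom=12−3·1/4=45/4; d'=(0−3·1/6)/(45/4)=-2/45
back: M2=-2/45
back: M1=1/6−1/4·-2/45=8/45
M: M0=0, M1=8/45, M2=-2/45, M3=0
seg 0: a=0, c=M0/2=0, d=(M1−M0)/(6·3)=4/405, b=Δ0−h0·(2M0+M1)/6=11/45
seg 1: a=1, c=M1/2=4/45, d=(M2−M1)/(6·3)=-1/81, b=Δ1−h1·(2M1+M2)/6=23/45
seg 2: a=3, c=M2/2=-1/45, d=(M3−M2)/(6·3)=1/405, b=Δ2−h2·(2M2+M3)/6=32/45
t_q=15/2 → seg 2, τ=3/2; S=3+32/45·τ+-1/45·τ²+1/405·τ³=161/40

  seg 0: a=0 b=11/45 c=0 d=4/405
  seg 1: a=1 b=23/45 c=4/45 d=-1/81
  seg 2: a=3 b=32/45 c=-1/45 d=1/405
S(15/2) = 161/40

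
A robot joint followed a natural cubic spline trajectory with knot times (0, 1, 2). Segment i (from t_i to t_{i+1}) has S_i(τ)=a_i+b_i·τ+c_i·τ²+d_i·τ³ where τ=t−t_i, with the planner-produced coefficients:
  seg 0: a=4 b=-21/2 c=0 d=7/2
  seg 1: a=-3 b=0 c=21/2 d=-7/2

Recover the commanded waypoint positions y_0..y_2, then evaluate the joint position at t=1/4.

y_0 = S_0(0) = a_0 = 4
y_1 = S_1(0) = a_1 = -3
y_2 = S_1(1) = 4
t_q=1/4 is in segment 0 (τ=1/4); S_0(τ)=183/128

y_0=4 y_1=-3 y_2=4
S(1/4) = 183/128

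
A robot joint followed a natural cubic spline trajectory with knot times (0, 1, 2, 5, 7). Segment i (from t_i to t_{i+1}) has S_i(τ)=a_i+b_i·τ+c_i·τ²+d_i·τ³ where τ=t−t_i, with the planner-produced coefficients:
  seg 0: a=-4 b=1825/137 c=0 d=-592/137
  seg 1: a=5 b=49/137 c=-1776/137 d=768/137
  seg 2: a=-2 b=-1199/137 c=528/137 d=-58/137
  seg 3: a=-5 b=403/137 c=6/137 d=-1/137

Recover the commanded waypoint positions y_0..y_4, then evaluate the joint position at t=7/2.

y_0=-4 y_1=5 y_2=-2 y_3=-5 y_4=1
S(7/2) = -4321/548

y_0 = S_0(0) = a_0 = -4
y_1 = S_1(0) = a_1 = 5
y_2 = S_2(0) = a_2 = -2
y_3 = S_3(0) = a_3 = -5
y_4 = S_3(2) = 1
t_q=7/2 is in segment 2 (τ=3/2); S_2(τ)=-4321/548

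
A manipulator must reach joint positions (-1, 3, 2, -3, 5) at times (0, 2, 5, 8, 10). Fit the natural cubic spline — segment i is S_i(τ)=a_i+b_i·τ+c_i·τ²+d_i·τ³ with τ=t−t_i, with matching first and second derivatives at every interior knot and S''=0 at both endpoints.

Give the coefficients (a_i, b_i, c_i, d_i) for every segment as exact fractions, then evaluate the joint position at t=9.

Δ: Δ0=2, Δ1=-1/3, Δ2=-5/3, Δ3=4
row 1: diag=10, rhs=-14; c'=3/10, d'=-7/5
row 2: denom=12−3·3/10=111/10; d'=(-8−3·-7/5)/(111/10)=-38/111
row 3: denom=10−3·10/37=340/37; d'=(34−3·-38/111)/(340/37)=324/85
back: M3=324/85
back: M2=-38/111−10/37·324/85=-70/51
back: M1=-7/5−3/10·-70/51=-84/85
M: M0=0, M1=-84/85, M2=-70/51, M3=324/85, M4=0
seg 0: a=-1, c=M0/2=0, d=(M1−M0)/(6·2)=-7/85, b=Δ0−h0·(2M0+M1)/6=198/85
seg 1: a=3, c=M1/2=-42/85, d=(M2−M1)/(6·3)=-49/2295, b=Δ1−h1·(2M1+M2)/6=114/85
seg 2: a=2, c=M2/2=-35/51, d=(M3−M2)/(6·3)=661/2295, b=Δ2−h2·(2M2+M3)/6=-11/5
seg 3: a=-3, c=M3/2=162/85, d=(M4−M3)/(6·2)=-27/85, b=Δ3−h3·(2M3+M4)/6=124/85
t_q=9 → seg 3, τ=1; S=-3+124/85·τ+162/85·τ²+-27/85·τ³=4/85

  seg 0: a=-1 b=198/85 c=0 d=-7/85
  seg 1: a=3 b=114/85 c=-42/85 d=-49/2295
  seg 2: a=2 b=-11/5 c=-35/51 d=661/2295
  seg 3: a=-3 b=124/85 c=162/85 d=-27/85
S(9) = 4/85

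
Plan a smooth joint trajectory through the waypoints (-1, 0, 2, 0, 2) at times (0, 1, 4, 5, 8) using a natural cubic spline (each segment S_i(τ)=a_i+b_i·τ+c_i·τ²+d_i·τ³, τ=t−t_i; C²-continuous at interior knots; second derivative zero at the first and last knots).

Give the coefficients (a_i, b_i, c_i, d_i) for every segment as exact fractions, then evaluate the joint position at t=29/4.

  seg 0: a=-1 b=127/144 c=0 d=17/144
  seg 1: a=0 b=89/72 c=17/48 d=-235/1296
  seg 2: a=2 b=-221/144 c=-23/18 d=13/16
  seg 3: a=0 b=-119/72 c=167/144 d=-167/1296
S(29/4) = 701/1024

Δ: Δ0=1, Δ1=2/3, Δ2=-2, Δ3=2/3
row 1: diag=8, rhs=-2; c'=3/8, d'=-1/4
row 2: denom=8−3·3/8=55/8; d'=(-16−3·-1/4)/(55/8)=-122/55
row 3: denom=8−1·8/55=432/55; d'=(16−1·-122/55)/(432/55)=167/72
back: M3=167/72
back: M2=-122/55−8/55·167/72=-23/9
back: M1=-1/4−3/8·-23/9=17/24
M: M0=0, M1=17/24, M2=-23/9, M3=167/72, M4=0
seg 0: a=-1, c=M0/2=0, d=(M1−M0)/(6·1)=17/144, b=Δ0−h0·(2M0+M1)/6=127/144
seg 1: a=0, c=M1/2=17/48, d=(M2−M1)/(6·3)=-235/1296, b=Δ1−h1·(2M1+M2)/6=89/72
seg 2: a=2, c=M2/2=-23/18, d=(M3−M2)/(6·1)=13/16, b=Δ2−h2·(2M2+M3)/6=-221/144
seg 3: a=0, c=M3/2=167/144, d=(M4−M3)/(6·3)=-167/1296, b=Δ3−h3·(2M3+M4)/6=-119/72
t_q=29/4 → seg 3, τ=9/4; S=0+-119/72·τ+167/144·τ²+-167/1296·τ³=701/1024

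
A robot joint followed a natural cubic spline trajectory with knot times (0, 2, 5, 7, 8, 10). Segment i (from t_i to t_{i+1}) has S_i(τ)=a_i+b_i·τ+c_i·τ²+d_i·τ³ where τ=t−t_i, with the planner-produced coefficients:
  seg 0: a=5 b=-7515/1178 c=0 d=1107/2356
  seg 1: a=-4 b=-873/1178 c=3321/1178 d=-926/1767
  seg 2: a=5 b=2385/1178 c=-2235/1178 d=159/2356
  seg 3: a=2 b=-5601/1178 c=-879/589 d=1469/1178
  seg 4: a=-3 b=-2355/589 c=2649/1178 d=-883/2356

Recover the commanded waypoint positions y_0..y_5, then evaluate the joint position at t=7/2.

y_0=5 y_1=-4 y_2=5 y_3=2 y_4=-3 y_5=-5
S(7/2) = -2531/4712

y_0 = S_0(0) = a_0 = 5
y_1 = S_1(0) = a_1 = -4
y_2 = S_2(0) = a_2 = 5
y_3 = S_3(0) = a_3 = 2
y_4 = S_4(0) = a_4 = -3
y_5 = S_4(2) = -5
t_q=7/2 is in segment 1 (τ=3/2); S_1(τ)=-2531/4712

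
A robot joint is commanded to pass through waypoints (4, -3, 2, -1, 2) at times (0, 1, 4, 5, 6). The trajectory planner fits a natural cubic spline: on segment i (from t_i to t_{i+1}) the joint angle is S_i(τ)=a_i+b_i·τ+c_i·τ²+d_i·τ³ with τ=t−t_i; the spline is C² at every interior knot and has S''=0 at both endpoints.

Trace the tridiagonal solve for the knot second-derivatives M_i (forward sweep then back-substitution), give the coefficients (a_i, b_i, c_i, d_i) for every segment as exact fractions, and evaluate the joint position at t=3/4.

  seg 0: a=4 b=-1370/159 c=0 d=257/159
  seg 1: a=-3 b=-599/159 c=257/53 d=-161/159
  seg 2: a=2 b=-320/159 c=-226/53 d=521/159
  seg 3: a=-1 b=-113/159 c=295/53 d=-295/159
S(3/4) = -6039/3392

Δ: Δ0=-7, Δ1=5/3, Δ2=-3, Δ3=3
row 1: diag=8, rhs=52; c'=3/8, d'=13/2
row 2: denom=8−3·3/8=55/8; d'=(-28−3·13/2)/(55/8)=-76/11
row 3: denom=4−1·8/55=212/55; d'=(36−1·-76/11)/(212/55)=590/53
back: M3=590/53
back: M2=-76/11−8/55·590/53=-452/53
back: M1=13/2−3/8·-452/53=514/53
M: M0=0, M1=514/53, M2=-452/53, M3=590/53, M4=0
seg 0: a=4, c=M0/2=0, d=(M1−M0)/(6·1)=257/159, b=Δ0−h0·(2M0+M1)/6=-1370/159
seg 1: a=-3, c=M1/2=257/53, d=(M2−M1)/(6·3)=-161/159, b=Δ1−h1·(2M1+M2)/6=-599/159
seg 2: a=2, c=M2/2=-226/53, d=(M3−M2)/(6·1)=521/159, b=Δ2−h2·(2M2+M3)/6=-320/159
seg 3: a=-1, c=M3/2=295/53, d=(M4−M3)/(6·1)=-295/159, b=Δ3−h3·(2M3+M4)/6=-113/159
t_q=3/4 → seg 0, τ=3/4; S=4+-1370/159·τ+0·τ²+257/159·τ³=-6039/3392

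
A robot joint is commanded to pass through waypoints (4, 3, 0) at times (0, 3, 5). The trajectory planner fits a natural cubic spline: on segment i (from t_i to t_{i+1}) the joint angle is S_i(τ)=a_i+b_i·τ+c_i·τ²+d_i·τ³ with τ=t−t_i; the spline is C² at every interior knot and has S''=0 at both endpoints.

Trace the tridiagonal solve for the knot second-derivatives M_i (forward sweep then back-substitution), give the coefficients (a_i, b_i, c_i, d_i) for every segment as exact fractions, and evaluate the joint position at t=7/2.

  seg 0: a=4 b=1/60 c=0 d=-7/180
  seg 1: a=3 b=-31/30 c=-7/20 d=7/120
S(7/2) = 769/320

Δ: Δ0=-1/3, Δ1=-3/2
row 1: diag=10, rhs=-7; c'=1/5, d'=-7/10
back: M1=-7/10
M: M0=0, M1=-7/10, M2=0
seg 0: a=4, c=M0/2=0, d=(M1−M0)/(6·3)=-7/180, b=Δ0−h0·(2M0+M1)/6=1/60
seg 1: a=3, c=M1/2=-7/20, d=(M2−M1)/(6·2)=7/120, b=Δ1−h1·(2M1+M2)/6=-31/30
t_q=7/2 → seg 1, τ=1/2; S=3+-31/30·τ+-7/20·τ²+7/120·τ³=769/320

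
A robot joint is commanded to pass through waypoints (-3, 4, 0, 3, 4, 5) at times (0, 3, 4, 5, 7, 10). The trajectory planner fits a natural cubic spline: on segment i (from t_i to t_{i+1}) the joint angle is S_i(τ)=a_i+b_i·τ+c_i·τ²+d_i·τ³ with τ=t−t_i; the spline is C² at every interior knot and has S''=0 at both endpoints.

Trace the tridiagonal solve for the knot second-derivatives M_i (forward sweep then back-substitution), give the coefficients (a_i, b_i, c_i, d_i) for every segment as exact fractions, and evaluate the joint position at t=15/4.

  seg 0: a=-3 b=255/46 c=0 d=-443/1242
  seg 1: a=4 b=-94/23 c=-443/138 d=455/138
  seg 2: a=0 b=-85/138 c=461/69 d=-141/46
  seg 3: a=3 b=245/69 c=-347/138 d=91/184
  seg 4: a=4 b=-79/138 c=125/276 d=-125/2484
S(15/4) = 1531/2944

Δ: Δ0=7/3, Δ1=-4, Δ2=3, Δ3=1/2, Δ4=1/3
row 1: diag=8, rhs=-38; c'=1/8, d'=-19/4
row 2: denom=4−1·1/8=31/8; d'=(42−1·-19/4)/(31/8)=374/31
row 3: denom=6−1·8/31=178/31; d'=(-15−1·374/31)/(178/31)=-839/178
row 4: denom=10−2·31/89=828/89; d'=(-1−2·-839/178)/(828/89)=125/138
back: M4=125/138
back: M3=-839/178−31/89·125/138=-347/69
back: M2=374/31−8/31·-347/69=922/69
back: M1=-19/4−1/8·922/69=-443/69
M: M0=0, M1=-443/69, M2=922/69, M3=-347/69, M4=125/138, M5=0
seg 0: a=-3, c=M0/2=0, d=(M1−M0)/(6·3)=-443/1242, b=Δ0−h0·(2M0+M1)/6=255/46
seg 1: a=4, c=M1/2=-443/138, d=(M2−M1)/(6·1)=455/138, b=Δ1−h1·(2M1+M2)/6=-94/23
seg 2: a=0, c=M2/2=461/69, d=(M3−M2)/(6·1)=-141/46, b=Δ2−h2·(2M2+M3)/6=-85/138
seg 3: a=3, c=M3/2=-347/138, d=(M4−M3)/(6·2)=91/184, b=Δ3−h3·(2M3+M4)/6=245/69
seg 4: a=4, c=M4/2=125/276, d=(M5−M4)/(6·3)=-125/2484, b=Δ4−h4·(2M4+M5)/6=-79/138
t_q=15/4 → seg 1, τ=3/4; S=4+-94/23·τ+-443/138·τ²+455/138·τ³=1531/2944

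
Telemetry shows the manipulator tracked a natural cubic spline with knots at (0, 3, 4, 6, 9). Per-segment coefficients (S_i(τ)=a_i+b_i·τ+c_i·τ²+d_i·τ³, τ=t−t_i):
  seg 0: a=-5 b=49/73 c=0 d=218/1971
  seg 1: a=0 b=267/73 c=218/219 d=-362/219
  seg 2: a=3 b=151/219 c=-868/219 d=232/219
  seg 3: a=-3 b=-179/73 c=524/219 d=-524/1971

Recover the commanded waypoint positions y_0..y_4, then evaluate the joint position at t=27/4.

y_0 = S_0(0) = a_0 = -5
y_1 = S_1(0) = a_1 = 0
y_2 = S_2(0) = a_2 = 3
y_3 = S_3(0) = a_3 = -3
y_4 = S_3(3) = 4
t_q=27/4 is in segment 3 (τ=3/4); S_3(τ)=-4211/1168

y_0=-5 y_1=0 y_2=3 y_3=-3 y_4=4
S(27/4) = -4211/1168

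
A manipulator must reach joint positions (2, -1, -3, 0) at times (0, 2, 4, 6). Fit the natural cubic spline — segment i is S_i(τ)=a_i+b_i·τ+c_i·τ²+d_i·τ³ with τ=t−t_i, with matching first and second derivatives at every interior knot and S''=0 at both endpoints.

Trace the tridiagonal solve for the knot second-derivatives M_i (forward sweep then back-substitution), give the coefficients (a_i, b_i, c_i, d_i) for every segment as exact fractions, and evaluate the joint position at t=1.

  seg 0: a=2 b=-22/15 c=0 d=-1/120
  seg 1: a=-1 b=-47/30 c=-1/20 d=1/6
  seg 2: a=-3 b=7/30 c=19/20 d=-19/120
S(1) = 21/40

Δ: Δ0=-3/2, Δ1=-1, Δ2=3/2
row 1: diag=8, rhs=3; c'=1/4, d'=3/8
row 2: denom=8−2·1/4=15/2; d'=(15−2·3/8)/(15/2)=19/10
back: M2=19/10
back: M1=3/8−1/4·19/10=-1/10
M: M0=0, M1=-1/10, M2=19/10, M3=0
seg 0: a=2, c=M0/2=0, d=(M1−M0)/(6·2)=-1/120, b=Δ0−h0·(2M0+M1)/6=-22/15
seg 1: a=-1, c=M1/2=-1/20, d=(M2−M1)/(6·2)=1/6, b=Δ1−h1·(2M1+M2)/6=-47/30
seg 2: a=-3, c=M2/2=19/20, d=(M3−M2)/(6·2)=-19/120, b=Δ2−h2·(2M2+M3)/6=7/30
t_q=1 → seg 0, τ=1; S=2+-22/15·τ+0·τ²+-1/120·τ³=21/40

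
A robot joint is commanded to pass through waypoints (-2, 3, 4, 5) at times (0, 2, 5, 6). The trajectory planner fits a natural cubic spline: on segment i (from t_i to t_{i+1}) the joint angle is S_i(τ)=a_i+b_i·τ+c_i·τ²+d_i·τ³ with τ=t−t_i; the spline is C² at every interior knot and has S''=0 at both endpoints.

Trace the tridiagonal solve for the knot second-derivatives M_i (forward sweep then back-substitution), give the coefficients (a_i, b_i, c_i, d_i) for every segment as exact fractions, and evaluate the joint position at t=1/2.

Δ: Δ0=5/2, Δ1=1/3, Δ2=1
row 1: diag=10, rhs=-13; c'=3/10, d'=-13/10
row 2: denom=8−3·3/10=71/10; d'=(4−3·-13/10)/(71/10)=79/71
back: M2=79/71
back: M1=-13/10−3/10·79/71=-116/71
M: M0=0, M1=-116/71, M2=79/71, M3=0
seg 0: a=-2, c=M0/2=0, d=(M1−M0)/(6·2)=-29/213, b=Δ0−h0·(2M0+M1)/6=1297/426
seg 1: a=3, c=M1/2=-58/71, d=(M2−M1)/(6·3)=65/426, b=Δ1−h1·(2M1+M2)/6=601/426
seg 2: a=4, c=M2/2=79/142, d=(M3−M2)/(6·1)=-79/426, b=Δ2−h2·(2M2+M3)/6=134/213
t_q=1/2 → seg 0, τ=1/2; S=-2+1297/426·τ+0·τ²+-29/213·τ³=-281/568

  seg 0: a=-2 b=1297/426 c=0 d=-29/213
  seg 1: a=3 b=601/426 c=-58/71 d=65/426
  seg 2: a=4 b=134/213 c=79/142 d=-79/426
S(1/2) = -281/568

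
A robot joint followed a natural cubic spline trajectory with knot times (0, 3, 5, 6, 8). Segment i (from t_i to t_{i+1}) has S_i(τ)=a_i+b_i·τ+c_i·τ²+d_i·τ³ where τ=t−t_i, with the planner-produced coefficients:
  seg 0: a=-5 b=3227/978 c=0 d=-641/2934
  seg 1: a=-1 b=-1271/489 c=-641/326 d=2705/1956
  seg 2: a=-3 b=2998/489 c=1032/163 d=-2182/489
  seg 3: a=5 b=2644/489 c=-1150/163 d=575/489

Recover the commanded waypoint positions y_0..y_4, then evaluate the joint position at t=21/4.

y_0 = S_0(0) = a_0 = -5
y_1 = S_1(0) = a_1 = -1
y_2 = S_2(0) = a_2 = -3
y_3 = S_3(0) = a_3 = 5
y_4 = S_3(2) = -3
t_q=21/4 is in segment 2 (τ=1/4); S_2(τ)=-5953/5216

y_0=-5 y_1=-1 y_2=-3 y_3=5 y_4=-3
S(21/4) = -5953/5216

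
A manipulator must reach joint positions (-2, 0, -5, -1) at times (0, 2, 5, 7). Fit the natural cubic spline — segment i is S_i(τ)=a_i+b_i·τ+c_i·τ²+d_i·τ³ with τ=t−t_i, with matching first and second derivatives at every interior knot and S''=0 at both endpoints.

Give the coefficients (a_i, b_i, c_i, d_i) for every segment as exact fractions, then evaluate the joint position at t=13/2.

  seg 0: a=-2 b=499/273 c=0 d=-113/546
  seg 1: a=0 b=-179/273 c=-113/91 d=19/63
  seg 2: a=-5 b=10/273 c=134/91 d=-67/273
S(13/2) = -1791/728

Δ: Δ0=1, Δ1=-5/3, Δ2=2
row 1: diag=10, rhs=-16; c'=3/10, d'=-8/5
row 2: denom=10−3·3/10=91/10; d'=(22−3·-8/5)/(91/10)=268/91
back: M2=268/91
back: M1=-8/5−3/10·268/91=-226/91
M: M0=0, M1=-226/91, M2=268/91, M3=0
seg 0: a=-2, c=M0/2=0, d=(M1−M0)/(6·2)=-113/546, b=Δ0−h0·(2M0+M1)/6=499/273
seg 1: a=0, c=M1/2=-113/91, d=(M2−M1)/(6·3)=19/63, b=Δ1−h1·(2M1+M2)/6=-179/273
seg 2: a=-5, c=M2/2=134/91, d=(M3−M2)/(6·2)=-67/273, b=Δ2−h2·(2M2+M3)/6=10/273
t_q=13/2 → seg 2, τ=3/2; S=-5+10/273·τ+134/91·τ²+-67/273·τ³=-1791/728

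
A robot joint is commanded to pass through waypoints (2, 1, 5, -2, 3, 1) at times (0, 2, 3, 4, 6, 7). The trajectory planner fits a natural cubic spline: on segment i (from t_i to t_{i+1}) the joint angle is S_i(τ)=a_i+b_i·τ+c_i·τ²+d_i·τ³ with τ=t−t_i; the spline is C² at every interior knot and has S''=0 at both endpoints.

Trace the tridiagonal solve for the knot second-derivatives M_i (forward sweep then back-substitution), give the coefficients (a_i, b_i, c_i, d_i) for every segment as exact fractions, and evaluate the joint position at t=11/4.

  seg 0: a=2 b=-571/175 c=0 d=967/1400
  seg 1: a=1 b=1759/350 c=2901/700 d=-517/100
  seg 2: a=5 b=-1537/700 c=-1989/175 d=4593/700
  seg 3: a=-2 b=-367/70 c=5823/700 d=-3113/1400
  seg 4: a=3 b=236/175 c=-879/175 d=293/175
S(11/4) = 220387/44800

Δ: Δ0=-1/2, Δ1=4, Δ2=-7, Δ3=5/2, Δ4=-2
row 1: diag=6, rhs=27; c'=1/6, d'=9/2
row 2: denom=4−1·1/6=23/6; d'=(-66−1·9/2)/(23/6)=-423/23
row 3: denom=6−1·6/23=132/23; d'=(57−1·-423/23)/(132/23)=289/22
row 4: denom=6−2·23/66=175/33; d'=(-27−2·289/22)/(175/33)=-1758/175
back: M4=-1758/175
back: M3=289/22−23/66·-1758/175=5823/350
back: M2=-423/23−6/23·5823/350=-3978/175
back: M1=9/2−1/6·-3978/175=2901/350
M: M0=0, M1=2901/350, M2=-3978/175, M3=5823/350, M4=-1758/175, M5=0
seg 0: a=2, c=M0/2=0, d=(M1−M0)/(6·2)=967/1400, b=Δ0−h0·(2M0+M1)/6=-571/175
seg 1: a=1, c=M1/2=2901/700, d=(M2−M1)/(6·1)=-517/100, b=Δ1−h1·(2M1+M2)/6=1759/350
seg 2: a=5, c=M2/2=-1989/175, d=(M3−M2)/(6·1)=4593/700, b=Δ2−h2·(2M2+M3)/6=-1537/700
seg 3: a=-2, c=M3/2=5823/700, d=(M4−M3)/(6·2)=-3113/1400, b=Δ3−h3·(2M3+M4)/6=-367/70
seg 4: a=3, c=M4/2=-879/175, d=(M5−M4)/(6·1)=293/175, b=Δ4−h4·(2M4+M5)/6=236/175
t_q=11/4 → seg 1, τ=3/4; S=1+1759/350·τ+2901/700·τ²+-517/100·τ³=220387/44800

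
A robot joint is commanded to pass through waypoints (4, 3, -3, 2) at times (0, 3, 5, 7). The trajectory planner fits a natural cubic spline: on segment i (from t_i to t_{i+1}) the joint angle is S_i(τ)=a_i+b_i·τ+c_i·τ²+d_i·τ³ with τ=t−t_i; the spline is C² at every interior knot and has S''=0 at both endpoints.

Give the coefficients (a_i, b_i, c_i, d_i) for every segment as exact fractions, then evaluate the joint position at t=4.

Δ: Δ0=-1/3, Δ1=-3, Δ2=5/2
row 1: diag=10, rhs=-16; c'=1/5, d'=-8/5
row 2: denom=8−2·1/5=38/5; d'=(33−2·-8/5)/(38/5)=181/38
back: M2=181/38
back: M1=-8/5−1/5·181/38=-97/38
M: M0=0, M1=-97/38, M2=181/38, M3=0
seg 0: a=4, c=M0/2=0, d=(M1−M0)/(6·3)=-97/684, b=Δ0−h0·(2M0+M1)/6=215/228
seg 1: a=3, c=M1/2=-97/76, d=(M2−M1)/(6·2)=139/228, b=Δ1−h1·(2M1+M2)/6=-329/114
seg 2: a=-3, c=M2/2=181/76, d=(M3−M2)/(6·2)=-181/456, b=Δ2−h2·(2M2+M3)/6=-77/114
t_q=4 → seg 1, τ=1; S=3+-329/114·τ+-97/76·τ²+139/228·τ³=-21/38

  seg 0: a=4 b=215/228 c=0 d=-97/684
  seg 1: a=3 b=-329/114 c=-97/76 d=139/228
  seg 2: a=-3 b=-77/114 c=181/76 d=-181/456
S(4) = -21/38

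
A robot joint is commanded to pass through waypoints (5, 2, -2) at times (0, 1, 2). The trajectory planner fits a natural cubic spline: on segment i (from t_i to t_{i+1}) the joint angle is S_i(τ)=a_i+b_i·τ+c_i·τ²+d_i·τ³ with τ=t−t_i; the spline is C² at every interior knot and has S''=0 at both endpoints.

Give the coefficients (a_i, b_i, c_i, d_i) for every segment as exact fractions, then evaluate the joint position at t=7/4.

Δ: Δ0=-3, Δ1=-4
row 1: diag=4, rhs=-6; c'=1/4, d'=-3/2
back: M1=-3/2
M: M0=0, M1=-3/2, M2=0
seg 0: a=5, c=M0/2=0, d=(M1−M0)/(6·1)=-1/4, b=Δ0−h0·(2M0+M1)/6=-11/4
seg 1: a=2, c=M1/2=-3/4, d=(M2−M1)/(6·1)=1/4, b=Δ1−h1·(2M1+M2)/6=-7/2
t_q=7/4 → seg 1, τ=3/4; S=2+-7/2·τ+-3/4·τ²+1/4·τ³=-241/256

  seg 0: a=5 b=-11/4 c=0 d=-1/4
  seg 1: a=2 b=-7/2 c=-3/4 d=1/4
S(7/4) = -241/256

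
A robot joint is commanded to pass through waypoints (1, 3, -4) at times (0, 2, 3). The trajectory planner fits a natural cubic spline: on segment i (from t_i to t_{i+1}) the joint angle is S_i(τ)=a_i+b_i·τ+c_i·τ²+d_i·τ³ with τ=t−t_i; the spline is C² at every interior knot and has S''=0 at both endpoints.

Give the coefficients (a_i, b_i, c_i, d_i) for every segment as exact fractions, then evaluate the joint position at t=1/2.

Δ: Δ0=1, Δ1=-7
row 1: diag=6, rhs=-48; c'=1/6, d'=-8
back: M1=-8
M: M0=0, M1=-8, M2=0
seg 0: a=1, c=M0/2=0, d=(M1−M0)/(6·2)=-2/3, b=Δ0−h0·(2M0+M1)/6=11/3
seg 1: a=3, c=M1/2=-4, d=(M2−M1)/(6·1)=4/3, b=Δ1−h1·(2M1+M2)/6=-13/3
t_q=1/2 → seg 0, τ=1/2; S=1+11/3·τ+0·τ²+-2/3·τ³=11/4

  seg 0: a=1 b=11/3 c=0 d=-2/3
  seg 1: a=3 b=-13/3 c=-4 d=4/3
S(1/2) = 11/4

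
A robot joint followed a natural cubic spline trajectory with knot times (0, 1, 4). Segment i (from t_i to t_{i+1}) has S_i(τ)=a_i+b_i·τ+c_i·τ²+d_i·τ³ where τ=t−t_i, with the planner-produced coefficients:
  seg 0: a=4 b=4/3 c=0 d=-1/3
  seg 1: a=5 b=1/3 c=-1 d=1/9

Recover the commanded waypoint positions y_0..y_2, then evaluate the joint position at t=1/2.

y_0=4 y_1=5 y_2=0
S(1/2) = 37/8

y_0 = S_0(0) = a_0 = 4
y_1 = S_1(0) = a_1 = 5
y_2 = S_1(3) = 0
t_q=1/2 is in segment 0 (τ=1/2); S_0(τ)=37/8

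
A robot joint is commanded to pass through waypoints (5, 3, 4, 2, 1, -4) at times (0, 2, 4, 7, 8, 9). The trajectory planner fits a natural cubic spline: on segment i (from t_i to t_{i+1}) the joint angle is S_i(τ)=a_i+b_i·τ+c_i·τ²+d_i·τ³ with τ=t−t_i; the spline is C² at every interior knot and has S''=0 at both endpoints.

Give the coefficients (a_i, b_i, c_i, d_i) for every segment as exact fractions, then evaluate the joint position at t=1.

  seg 0: a=5 b=-2300/1551 c=0 d=749/6204
  seg 1: a=3 b=-53/1551 c=749/1034 d=-2837/12408
  seg 2: a=4 b=371/3102 c=-1339/2068 d=797/6204
  seg 3: a=2 b=-1841/6204 c=263/517 d=-7519/6204
  seg 4: a=1 b=-9043/3102 c=-6467/2068 d=6467/6204
S(1) = 7523/2068

Δ: Δ0=-1, Δ1=1/2, Δ2=-2/3, Δ3=-1, Δ4=-5
row 1: diag=8, rhs=9; c'=1/4, d'=9/8
row 2: denom=10−2·1/4=19/2; d'=(-7−2·9/8)/(19/2)=-37/38
row 3: denom=8−3·6/19=134/19; d'=(-2−3·-37/38)/(134/19)=35/268
row 4: denom=4−1·19/134=517/134; d'=(-24−1·35/268)/(517/134)=-6467/1034
back: M4=-6467/1034
back: M3=35/268−19/134·-6467/1034=526/517
back: M2=-37/38−6/19·526/517=-1339/1034
back: M1=9/8−1/4·-1339/1034=749/517
M: M0=0, M1=749/517, M2=-1339/1034, M3=526/517, M4=-6467/1034, M5=0
seg 0: a=5, c=M0/2=0, d=(M1−M0)/(6·2)=749/6204, b=Δ0−h0·(2M0+M1)/6=-2300/1551
seg 1: a=3, c=M1/2=749/1034, d=(M2−M1)/(6·2)=-2837/12408, b=Δ1−h1·(2M1+M2)/6=-53/1551
seg 2: a=4, c=M2/2=-1339/2068, d=(M3−M2)/(6·3)=797/6204, b=Δ2−h2·(2M2+M3)/6=371/3102
seg 3: a=2, c=M3/2=263/517, d=(M4−M3)/(6·1)=-7519/6204, b=Δ3−h3·(2M3+M4)/6=-1841/6204
seg 4: a=1, c=M4/2=-6467/2068, d=(M5−M4)/(6·1)=6467/6204, b=Δ4−h4·(2M4+M5)/6=-9043/3102
t_q=1 → seg 0, τ=1; S=5+-2300/1551·τ+0·τ²+749/6204·τ³=7523/2068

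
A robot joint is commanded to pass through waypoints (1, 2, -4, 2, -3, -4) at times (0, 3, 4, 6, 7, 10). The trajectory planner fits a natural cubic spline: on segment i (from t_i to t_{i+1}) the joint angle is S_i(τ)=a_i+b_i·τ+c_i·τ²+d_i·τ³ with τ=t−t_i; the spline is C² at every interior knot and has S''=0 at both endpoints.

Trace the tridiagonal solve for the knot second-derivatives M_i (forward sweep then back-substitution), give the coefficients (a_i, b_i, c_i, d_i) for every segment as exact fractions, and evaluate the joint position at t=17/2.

Δ: Δ0=1/3, Δ1=-6, Δ2=3, Δ3=-5, Δ4=-1/3
row 1: diag=8, rhs=-38; c'=1/8, d'=-19/4
row 2: denom=6−1·1/8=47/8; d'=(54−1·-19/4)/(47/8)=10
row 3: denom=6−2·16/47=250/47; d'=(-48−2·10)/(250/47)=-1598/125
row 4: denom=8−1·47/250=1953/250; d'=(28−1·-1598/125)/(1953/250)=10196/1953
back: M4=10196/1953
back: M3=-1598/125−47/250·10196/1953=-26884/1953
back: M2=10−16/47·-26884/1953=28682/1953
back: M1=-19/4−1/8·28682/1953=-12862/1953
M: M0=0, M1=-12862/1953, M2=28682/1953, M3=-26884/1953, M4=10196/1953, M5=0
seg 0: a=1, c=M0/2=0, d=(M1−M0)/(6·3)=-6431/17577, b=Δ0−h0·(2M0+M1)/6=7082/1953
seg 1: a=2, c=M1/2=-6431/1953, d=(M2−M1)/(6·1)=2308/651, b=Δ1−h1·(2M1+M2)/6=-12211/1953
seg 2: a=-4, c=M2/2=14341/1953, d=(M3−M2)/(6·2)=-147/62, b=Δ2−h2·(2M2+M3)/6=-4301/1953
seg 3: a=2, c=M3/2=-13442/1953, d=(M4−M3)/(6·1)=2060/651, b=Δ3−h3·(2M3+M4)/6=-2503/1953
seg 4: a=-3, c=M4/2=5098/1953, d=(M5−M4)/(6·3)=-5098/17577, b=Δ4−h4·(2M4+M5)/6=-10847/1953
t_q=17/2 → seg 4, τ=3/2; S=-3+-10847/1953·τ+5098/1953·τ²+-5098/17577·τ³=-5587/868

  seg 0: a=1 b=7082/1953 c=0 d=-6431/17577
  seg 1: a=2 b=-12211/1953 c=-6431/1953 d=2308/651
  seg 2: a=-4 b=-4301/1953 c=14341/1953 d=-147/62
  seg 3: a=2 b=-2503/1953 c=-13442/1953 d=2060/651
  seg 4: a=-3 b=-10847/1953 c=5098/1953 d=-5098/17577
S(17/2) = -5587/868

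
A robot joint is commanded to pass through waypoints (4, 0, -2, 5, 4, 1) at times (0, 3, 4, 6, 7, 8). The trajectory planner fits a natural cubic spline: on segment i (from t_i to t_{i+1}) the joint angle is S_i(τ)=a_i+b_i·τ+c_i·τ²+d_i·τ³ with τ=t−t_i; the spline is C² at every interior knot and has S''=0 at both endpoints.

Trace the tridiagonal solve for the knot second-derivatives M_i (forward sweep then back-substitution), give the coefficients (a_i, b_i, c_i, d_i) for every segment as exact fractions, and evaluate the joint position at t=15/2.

  seg 0: a=4 b=-3307/5718 c=0 d=-1439/17154
  seg 1: a=0 b=-8129/2859 c=-1439/1906 d=9139/5718
  seg 2: a=-2 b=2525/5718 c=3850/953 d=-3589/2859
  seg 3: a=5 b=8789/5718 c=-3328/953 d=5461/5718
  seg 4: a=4 b=-7382/2859 c=-1195/1906 d=1195/5718
S(15/2) = 39315/15248

Δ: Δ0=-4/3, Δ1=-2, Δ2=7/2, Δ3=-1, Δ4=-3
row 1: diag=8, rhs=-4; c'=1/8, d'=-1/2
row 2: denom=6−1·1/8=47/8; d'=(33−1·-1/2)/(47/8)=268/47
row 3: denom=6−2·16/47=250/47; d'=(-27−2·268/47)/(250/47)=-361/50
row 4: denom=4−1·47/250=953/250; d'=(-12−1·-361/50)/(953/250)=-1195/953
back: M4=-1195/953
back: M3=-361/50−47/250·-1195/953=-6656/953
back: M2=268/47−16/47·-6656/953=7700/953
back: M1=-1/2−1/8·7700/953=-1439/953
M: M0=0, M1=-1439/953, M2=7700/953, M3=-6656/953, M4=-1195/953, M5=0
seg 0: a=4, c=M0/2=0, d=(M1−M0)/(6·3)=-1439/17154, b=Δ0−h0·(2M0+M1)/6=-3307/5718
seg 1: a=0, c=M1/2=-1439/1906, d=(M2−M1)/(6·1)=9139/5718, b=Δ1−h1·(2M1+M2)/6=-8129/2859
seg 2: a=-2, c=M2/2=3850/953, d=(M3−M2)/(6·2)=-3589/2859, b=Δ2−h2·(2M2+M3)/6=2525/5718
seg 3: a=5, c=M3/2=-3328/953, d=(M4−M3)/(6·1)=5461/5718, b=Δ3−h3·(2M3+M4)/6=8789/5718
seg 4: a=4, c=M4/2=-1195/1906, d=(M5−M4)/(6·1)=1195/5718, b=Δ4−h4·(2M4+M5)/6=-7382/2859
t_q=15/2 → seg 4, τ=1/2; S=4+-7382/2859·τ+-1195/1906·τ²+1195/5718·τ³=39315/15248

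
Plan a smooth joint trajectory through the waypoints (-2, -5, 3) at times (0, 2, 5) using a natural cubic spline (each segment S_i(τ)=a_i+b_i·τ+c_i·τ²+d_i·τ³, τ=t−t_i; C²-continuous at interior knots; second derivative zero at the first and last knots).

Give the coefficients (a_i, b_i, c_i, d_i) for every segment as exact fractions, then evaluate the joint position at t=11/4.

Δ: Δ0=-3/2, Δ1=8/3
row 1: diag=10, rhs=25; c'=3/10, d'=5/2
back: M1=5/2
M: M0=0, M1=5/2, M2=0
seg 0: a=-2, c=M0/2=0, d=(M1−M0)/(6·2)=5/24, b=Δ0−h0·(2M0+M1)/6=-7/3
seg 1: a=-5, c=M1/2=5/4, d=(M2−M1)/(6·3)=-5/36, b=Δ1−h1·(2M1+M2)/6=1/6
t_q=11/4 → seg 1, τ=3/4; S=-5+1/6·τ+5/4·τ²+-5/36·τ³=-1083/256

  seg 0: a=-2 b=-7/3 c=0 d=5/24
  seg 1: a=-5 b=1/6 c=5/4 d=-5/36
S(11/4) = -1083/256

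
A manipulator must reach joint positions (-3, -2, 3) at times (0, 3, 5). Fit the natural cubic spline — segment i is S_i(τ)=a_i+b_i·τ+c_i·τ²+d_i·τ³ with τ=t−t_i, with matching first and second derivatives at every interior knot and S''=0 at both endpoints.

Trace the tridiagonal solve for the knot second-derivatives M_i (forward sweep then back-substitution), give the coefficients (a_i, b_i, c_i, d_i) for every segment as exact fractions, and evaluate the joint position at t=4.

Δ: Δ0=1/3, Δ1=5/2
row 1: diag=10, rhs=13; c'=1/5, d'=13/10
back: M1=13/10
M: M0=0, M1=13/10, M2=0
seg 0: a=-3, c=M0/2=0, d=(M1−M0)/(6·3)=13/180, b=Δ0−h0·(2M0+M1)/6=-19/60
seg 1: a=-2, c=M1/2=13/20, d=(M2−M1)/(6·2)=-13/120, b=Δ1−h1·(2M1+M2)/6=49/30
t_q=4 → seg 1, τ=1; S=-2+49/30·τ+13/20·τ²+-13/120·τ³=7/40

  seg 0: a=-3 b=-19/60 c=0 d=13/180
  seg 1: a=-2 b=49/30 c=13/20 d=-13/120
S(4) = 7/40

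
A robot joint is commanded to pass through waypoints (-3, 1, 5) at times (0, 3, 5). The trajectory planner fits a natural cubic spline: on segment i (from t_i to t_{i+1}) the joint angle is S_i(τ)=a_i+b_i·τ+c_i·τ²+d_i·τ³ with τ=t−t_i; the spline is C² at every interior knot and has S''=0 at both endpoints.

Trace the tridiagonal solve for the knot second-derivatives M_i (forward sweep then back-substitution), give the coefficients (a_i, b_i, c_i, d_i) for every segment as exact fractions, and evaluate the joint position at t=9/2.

  seg 0: a=-3 b=17/15 c=0 d=1/45
  seg 1: a=1 b=26/15 c=1/5 d=-1/30
S(9/2) = 63/16

Δ: Δ0=4/3, Δ1=2
row 1: diag=10, rhs=4; c'=1/5, d'=2/5
back: M1=2/5
M: M0=0, M1=2/5, M2=0
seg 0: a=-3, c=M0/2=0, d=(M1−M0)/(6·3)=1/45, b=Δ0−h0·(2M0+M1)/6=17/15
seg 1: a=1, c=M1/2=1/5, d=(M2−M1)/(6·2)=-1/30, b=Δ1−h1·(2M1+M2)/6=26/15
t_q=9/2 → seg 1, τ=3/2; S=1+26/15·τ+1/5·τ²+-1/30·τ³=63/16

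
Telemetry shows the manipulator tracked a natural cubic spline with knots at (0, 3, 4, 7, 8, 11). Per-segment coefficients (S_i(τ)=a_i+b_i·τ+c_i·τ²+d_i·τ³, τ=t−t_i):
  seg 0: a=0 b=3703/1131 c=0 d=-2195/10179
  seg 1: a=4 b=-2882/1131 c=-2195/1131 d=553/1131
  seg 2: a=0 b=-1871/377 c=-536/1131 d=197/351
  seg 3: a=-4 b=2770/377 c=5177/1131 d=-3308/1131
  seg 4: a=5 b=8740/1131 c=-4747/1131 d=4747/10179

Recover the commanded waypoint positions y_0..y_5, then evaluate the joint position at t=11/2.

y_0 = S_0(0) = a_0 = 0
y_1 = S_1(0) = a_1 = 4
y_2 = S_2(0) = a_2 = 0
y_3 = S_3(0) = a_3 = -4
y_4 = S_4(0) = a_4 = 5
y_5 = S_4(3) = 3
t_q=11/2 is in segment 2 (τ=3/2); S_2(τ)=-1535/232

y_0=0 y_1=4 y_2=0 y_3=-4 y_4=5 y_5=3
S(11/2) = -1535/232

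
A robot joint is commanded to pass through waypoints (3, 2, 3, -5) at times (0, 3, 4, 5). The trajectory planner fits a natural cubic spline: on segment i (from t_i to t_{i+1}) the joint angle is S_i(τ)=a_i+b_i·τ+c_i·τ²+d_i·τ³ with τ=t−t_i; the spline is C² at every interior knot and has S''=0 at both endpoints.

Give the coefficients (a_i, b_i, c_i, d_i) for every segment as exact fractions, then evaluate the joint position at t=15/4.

  seg 0: a=3 b=-160/93 c=0 d=43/279
  seg 1: a=2 b=227/93 c=43/31 d=-263/93
  seg 2: a=3 b=-304/93 c=-220/31 d=220/93
S(15/4) = 6781/1984

Δ: Δ0=-1/3, Δ1=1, Δ2=-8
row 1: diag=8, rhs=8; c'=1/8, d'=1
row 2: denom=4−1·1/8=31/8; d'=(-54−1·1)/(31/8)=-440/31
back: M2=-440/31
back: M1=1−1/8·-440/31=86/31
M: M0=0, M1=86/31, M2=-440/31, M3=0
seg 0: a=3, c=M0/2=0, d=(M1−M0)/(6·3)=43/279, b=Δ0−h0·(2M0+M1)/6=-160/93
seg 1: a=2, c=M1/2=43/31, d=(M2−M1)/(6·1)=-263/93, b=Δ1−h1·(2M1+M2)/6=227/93
seg 2: a=3, c=M2/2=-220/31, d=(M3−M2)/(6·1)=220/93, b=Δ2−h2·(2M2+M3)/6=-304/93
t_q=15/4 → seg 1, τ=3/4; S=2+227/93·τ+43/31·τ²+-263/93·τ³=6781/1984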